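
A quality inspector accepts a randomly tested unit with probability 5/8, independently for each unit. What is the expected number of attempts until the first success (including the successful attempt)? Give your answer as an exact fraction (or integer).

For a geometric distribution, E[trials] = 1/p = 1/(5/8) = 8/5.

8/5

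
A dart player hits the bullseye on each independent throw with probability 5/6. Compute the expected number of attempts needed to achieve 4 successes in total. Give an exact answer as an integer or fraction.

By linearity (sum of 4 independent geometric waits), E[trials] = 4/p = 4/(5/6) = 24/5.

24/5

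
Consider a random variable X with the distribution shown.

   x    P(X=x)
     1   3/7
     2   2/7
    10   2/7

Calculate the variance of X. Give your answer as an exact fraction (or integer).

E[X] = (3/7)·1 + (2/7)·2 + (2/7)·10 = 27/7
E[X²] = (3/7)·1 + (2/7)·4 + (2/7)·100 = 211/7
Var(X) = 211/7 − (27/7)² = 748/49

748/49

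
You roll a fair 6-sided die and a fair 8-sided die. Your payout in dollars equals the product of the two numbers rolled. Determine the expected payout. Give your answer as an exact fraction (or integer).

Distribution of the product of the two numbers rolled: 1 w.p. 1/48, 2 w.p. 1/24, 3 w.p. 1/24, 4 w.p. 1/16, 5 w.p. 1/24, 6 w.p. 1/12, …
E[payout] = (1/48)·1 + (1/24)·2 + (1/24)·3 + (1/16)·4 + (1/24)·5 + (1/12)·6 + (1/48)·7 + (1/16)·8 + (1/48)·9 + (1/24)·10 + (1/12)·12 + (1/48)·14 + (1/24)·15 + (1/24)·16 + (1/24)·18 + (1/24)·20 + (1/48)·21 + (1/16)·24 + (1/48)·25 + (1/48)·28 + (1/24)·30 + (1/48)·32 + (1/48)·35 + (1/48)·36 + (1/48)·40 + (1/48)·42 + (1/48)·48 = 63/4

63/4 dollars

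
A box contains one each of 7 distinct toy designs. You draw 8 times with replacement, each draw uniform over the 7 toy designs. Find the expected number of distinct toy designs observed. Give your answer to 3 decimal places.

4.960

Let Xⱼ=1 if type j appears at least once. P(Xⱼ=1) = 1 − ((7−1)/7)^8 = 4085185/5764801.
E[#distinct] = 7·4085185/5764801 = 4085185/823543.
≈ 4.960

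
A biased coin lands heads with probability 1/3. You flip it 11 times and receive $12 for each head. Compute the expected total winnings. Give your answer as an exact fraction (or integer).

E[#heads] = 11·1/3 = 11/3 (linearity over flips).
E[winnings] = 12·11/3 = 44.

$44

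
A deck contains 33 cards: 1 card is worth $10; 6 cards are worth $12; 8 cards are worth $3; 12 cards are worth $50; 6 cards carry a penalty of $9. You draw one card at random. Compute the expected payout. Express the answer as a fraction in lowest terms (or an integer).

652/33 dollars

E[payout] = (1/33)·10 + (6/33)·12 + (8/33)·3 + (12/33)·50 + (6/33)·(-9) = 652/33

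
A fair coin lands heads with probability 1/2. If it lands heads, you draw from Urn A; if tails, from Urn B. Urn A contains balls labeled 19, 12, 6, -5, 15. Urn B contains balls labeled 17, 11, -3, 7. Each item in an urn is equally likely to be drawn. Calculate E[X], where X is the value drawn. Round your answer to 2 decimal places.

E[X | Urn A] = (19 + 12 + 6 − 5 + 15)/5 = 47/5
E[X | Urn B] = (17 + 11 − 3 + 7)/4 = 8
E[X] = (1/2)·47/5 + (1/2)·8 = 87/10 ≈ 8.70

8.70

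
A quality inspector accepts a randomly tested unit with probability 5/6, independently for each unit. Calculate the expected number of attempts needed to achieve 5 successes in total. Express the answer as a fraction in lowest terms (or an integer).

6

By linearity (sum of 5 independent geometric waits), E[trials] = 5/p = 5/(5/6) = 6.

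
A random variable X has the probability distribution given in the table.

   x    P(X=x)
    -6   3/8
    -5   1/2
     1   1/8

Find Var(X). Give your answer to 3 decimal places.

4.734

E[X] = (3/8)·(-6) + (1/2)·(-5) + (1/8)·1 = -37/8
E[X²] = (3/8)·36 + (1/2)·25 + (1/8)·1 = 209/8
Var(X) = 209/8 − (-37/8)² = 303/64 ≈ 4.734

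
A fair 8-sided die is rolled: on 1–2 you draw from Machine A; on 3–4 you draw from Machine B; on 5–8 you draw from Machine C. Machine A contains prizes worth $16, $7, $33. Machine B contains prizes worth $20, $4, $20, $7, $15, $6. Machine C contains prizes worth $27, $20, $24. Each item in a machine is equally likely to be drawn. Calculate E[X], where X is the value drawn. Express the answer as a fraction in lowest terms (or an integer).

39/2 dollars

E[X | Machine A] = (16 + 7 + 33)/3 = 56/3
E[X | Machine B] = (20 + 4 + 20 + 7 + 15 + 6)/6 = 12
E[X | Machine C] = (27 + 20 + 24)/3 = 71/3
E[X] = (1/4)·56/3 + (1/4)·12 + (1/2)·71/3 = 39/2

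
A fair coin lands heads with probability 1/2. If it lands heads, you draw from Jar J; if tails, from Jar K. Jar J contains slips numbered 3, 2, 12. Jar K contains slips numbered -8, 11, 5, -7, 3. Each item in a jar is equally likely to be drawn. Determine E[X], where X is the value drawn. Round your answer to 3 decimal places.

E[X | Jar J] = (3 + 2 + 12)/3 = 17/3
E[X | Jar K] = (-8 + 11 + 5 − 7 + 3)/5 = 4/5
E[X] = (1/2)·17/3 + (1/2)·4/5 = 97/30 ≈ 3.233

3.233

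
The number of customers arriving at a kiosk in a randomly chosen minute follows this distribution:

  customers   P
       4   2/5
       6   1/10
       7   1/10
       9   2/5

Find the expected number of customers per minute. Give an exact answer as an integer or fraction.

E[X] = (2/5)·4 + (1/10)·6 + (1/10)·7 + (2/5)·9
     = 13/2

13/2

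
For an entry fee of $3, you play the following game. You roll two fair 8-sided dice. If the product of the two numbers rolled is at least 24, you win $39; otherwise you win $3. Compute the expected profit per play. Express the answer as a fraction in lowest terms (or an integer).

27/2 dollars

E[payout] = (5/8)·3 + (3/8)·39 = 33/2
Expected profit = 33/2 − 3 = 27/2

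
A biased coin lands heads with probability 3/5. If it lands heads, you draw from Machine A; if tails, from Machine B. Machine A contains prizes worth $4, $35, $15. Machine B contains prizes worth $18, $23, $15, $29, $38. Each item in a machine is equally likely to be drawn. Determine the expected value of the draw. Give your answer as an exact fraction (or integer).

E[X | Machine A] = (4 + 35 + 15)/3 = 18
E[X | Machine B] = (18 + 23 + 15 + 29 + 38)/5 = 123/5
E[X] = (3/5)·18 + (2/5)·123/5 = 516/25

516/25 dollars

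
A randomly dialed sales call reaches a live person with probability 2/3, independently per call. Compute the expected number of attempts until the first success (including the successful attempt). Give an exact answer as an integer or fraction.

For a geometric distribution, E[trials] = 1/p = 1/(2/3) = 3/2.

3/2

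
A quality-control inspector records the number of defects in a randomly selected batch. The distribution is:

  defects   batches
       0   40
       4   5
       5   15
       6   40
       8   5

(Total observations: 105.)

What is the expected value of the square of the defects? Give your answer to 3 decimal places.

Total = 105, so P(defects=0) = 40/105, etc.
E[X²] = (8/21)·0 + (1/21)·16 + (1/7)·25 + (8/21)·36 + (1/21)·64
     = 443/21 ≈ 21.095

21.095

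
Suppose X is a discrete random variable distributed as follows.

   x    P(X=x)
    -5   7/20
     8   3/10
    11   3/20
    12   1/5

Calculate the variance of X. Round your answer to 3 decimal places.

E[X] = (7/20)·(-5) + (3/10)·8 + (3/20)·11 + (1/5)·12 = 47/10
E[X²] = (7/20)·25 + (3/10)·64 + (3/20)·121 + (1/5)·144 = 749/10
Var(X) = 749/10 − (47/10)² = 5281/100 ≈ 52.810

52.810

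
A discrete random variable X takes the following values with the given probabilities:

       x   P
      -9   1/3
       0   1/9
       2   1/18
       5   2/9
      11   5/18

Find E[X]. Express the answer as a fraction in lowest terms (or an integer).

23/18

E[X] = (1/3)·(-9) + (1/9)·0 + (1/18)·2 + (2/9)·5 + (5/18)·11
     = 23/18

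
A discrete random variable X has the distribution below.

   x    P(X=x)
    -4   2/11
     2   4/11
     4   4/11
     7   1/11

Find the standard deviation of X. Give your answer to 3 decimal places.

E[X] = 23/11, E[X²] = 161/11
Var(X) = E[X²] − (E[X])² = 161/11 − 529/121 = 1242/121
SD(X) = √(1242/121) ≈ 3.204

3.204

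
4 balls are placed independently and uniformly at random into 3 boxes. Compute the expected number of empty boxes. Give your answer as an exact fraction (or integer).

16/27

Let Xⱼ=1 if box j is empty. P(Xⱼ=1) = ((3-1)/3)^4 = 16/81.
By linearity, E[#empty] = 3·16/81 = 16/27.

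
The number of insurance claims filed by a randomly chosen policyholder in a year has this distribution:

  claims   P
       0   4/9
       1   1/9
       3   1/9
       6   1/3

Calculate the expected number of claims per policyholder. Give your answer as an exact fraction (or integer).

22/9

E[X] = (4/9)·0 + (1/9)·1 + (1/9)·3 + (1/3)·6
     = 22/9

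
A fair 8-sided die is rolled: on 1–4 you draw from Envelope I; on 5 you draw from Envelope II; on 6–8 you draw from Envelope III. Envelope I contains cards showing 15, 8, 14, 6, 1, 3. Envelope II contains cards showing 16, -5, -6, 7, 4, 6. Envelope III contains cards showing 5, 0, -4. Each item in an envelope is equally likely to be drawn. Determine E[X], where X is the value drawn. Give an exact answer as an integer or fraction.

9/2

E[X | Envelope I] = (15 + 8 + 14 + 6 + 1 + 3)/6 = 47/6
E[X | Envelope II] = (16 − 5 − 6 + 7 + 4 + 6)/6 = 11/3
E[X | Envelope III] = (5 + 0 − 4)/3 = 1/3
E[X] = (1/2)·47/6 + (1/8)·11/3 + (3/8)·1/3 = 9/2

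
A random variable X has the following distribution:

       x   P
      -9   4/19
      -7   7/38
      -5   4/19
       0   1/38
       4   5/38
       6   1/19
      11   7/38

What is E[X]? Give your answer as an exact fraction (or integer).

-26/19

E[X] = (4/19)·(-9) + (7/38)·(-7) + (4/19)·(-5) + (1/38)·0 + (5/38)·4 + (1/19)·6 + (7/38)·11
     = -26/19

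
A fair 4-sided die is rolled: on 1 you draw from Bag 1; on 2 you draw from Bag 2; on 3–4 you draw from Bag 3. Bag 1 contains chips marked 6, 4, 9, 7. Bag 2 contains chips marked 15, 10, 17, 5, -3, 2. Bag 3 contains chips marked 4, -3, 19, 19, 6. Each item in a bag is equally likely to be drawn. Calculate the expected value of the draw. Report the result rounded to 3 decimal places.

E[X | Bag 1] = (6 + 4 + 9 + 7)/4 = 13/2
E[X | Bag 2] = (15 + 10 + 17 + 5 − 3 + 2)/6 = 23/3
E[X | Bag 3] = (4 − 3 + 19 + 19 + 6)/5 = 9
E[X] = (1/4)·13/2 + (1/4)·23/3 + (1/2)·9 = 193/24 ≈ 8.042

8.042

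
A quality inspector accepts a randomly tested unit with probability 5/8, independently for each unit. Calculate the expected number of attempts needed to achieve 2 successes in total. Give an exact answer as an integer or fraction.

16/5

By linearity (sum of 2 independent geometric waits), E[trials] = 2/p = 2/(5/8) = 16/5.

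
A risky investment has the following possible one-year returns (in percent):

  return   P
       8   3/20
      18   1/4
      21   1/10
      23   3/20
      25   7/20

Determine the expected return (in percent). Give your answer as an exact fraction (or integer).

20

E[X] = (3/20)·8 + (1/4)·18 + (1/10)·21 + (3/20)·23 + (7/20)·25
     = 20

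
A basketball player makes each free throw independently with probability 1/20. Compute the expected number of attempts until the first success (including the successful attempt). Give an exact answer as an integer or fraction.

For a geometric distribution, E[trials] = 1/p = 1/(1/20) = 20.

20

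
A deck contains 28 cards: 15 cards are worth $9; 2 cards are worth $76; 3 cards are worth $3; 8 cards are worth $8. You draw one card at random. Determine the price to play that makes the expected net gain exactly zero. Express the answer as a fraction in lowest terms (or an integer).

E[payout] = (15/28)·9 + (2/28)·76 + (3/28)·3 + (8/28)·8 = 90/7
Fair fee = E[payout] = 90/7

90/7 dollars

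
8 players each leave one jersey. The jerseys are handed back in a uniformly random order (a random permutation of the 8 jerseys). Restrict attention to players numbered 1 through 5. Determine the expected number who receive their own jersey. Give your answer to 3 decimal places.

0.625

Let Xᵢ = 1 if person i gets their own jersey. For each i, P(Xᵢ=1) = 1/8.
By linearity of expectation, E[X₁+…+X_5] = 5·(1/8) = 5/8.
≈ 0.625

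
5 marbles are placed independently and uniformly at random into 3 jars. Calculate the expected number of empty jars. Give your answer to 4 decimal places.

Let Xⱼ=1 if jar j is empty. P(Xⱼ=1) = ((3-1)/3)^5 = 32/243.
By linearity, E[#empty] = 3·32/243 = 32/81.
≈ 0.3951

0.3951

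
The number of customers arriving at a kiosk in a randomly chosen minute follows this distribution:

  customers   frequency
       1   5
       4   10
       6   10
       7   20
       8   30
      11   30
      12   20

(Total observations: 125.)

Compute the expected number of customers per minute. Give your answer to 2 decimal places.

8.44

Total = 125, so P(customers=1) = 5/125, etc.
E[X] = (1/25)·1 + (2/25)·4 + (2/25)·6 + (4/25)·7 + (6/25)·8 + (6/25)·11 + (4/25)·12
     = 211/25 ≈ 8.44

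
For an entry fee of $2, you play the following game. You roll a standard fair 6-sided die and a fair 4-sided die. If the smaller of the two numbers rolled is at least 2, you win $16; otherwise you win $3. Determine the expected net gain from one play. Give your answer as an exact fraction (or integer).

73/8 dollars

E[payout] = (3/8)·3 + (5/8)·16 = 89/8
Expected profit = 89/8 − 2 = 73/8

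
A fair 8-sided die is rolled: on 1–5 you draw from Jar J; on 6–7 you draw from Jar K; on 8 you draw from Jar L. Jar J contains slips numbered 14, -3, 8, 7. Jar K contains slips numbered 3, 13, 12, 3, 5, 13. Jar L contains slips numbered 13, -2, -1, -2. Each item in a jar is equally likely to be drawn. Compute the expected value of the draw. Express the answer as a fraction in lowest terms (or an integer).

E[X | Jar J] = (14 − 3 + 8 + 7)/4 = 13/2
E[X | Jar K] = (3 + 13 + 12 + 3 + 5 + 13)/6 = 49/6
E[X | Jar L] = (13 − 2 − 1 − 2)/4 = 2
E[X] = (5/8)·13/2 + (1/4)·49/6 + (1/8)·2 = 305/48

305/48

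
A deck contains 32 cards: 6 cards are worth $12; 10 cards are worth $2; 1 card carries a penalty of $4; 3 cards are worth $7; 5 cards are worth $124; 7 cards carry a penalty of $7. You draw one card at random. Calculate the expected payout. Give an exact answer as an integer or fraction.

E[payout] = (6/32)·12 + (10/32)·2 + (1/32)·(-4) + (3/32)·7 + (5/32)·124 + (7/32)·(-7) = 85/4

85/4 dollars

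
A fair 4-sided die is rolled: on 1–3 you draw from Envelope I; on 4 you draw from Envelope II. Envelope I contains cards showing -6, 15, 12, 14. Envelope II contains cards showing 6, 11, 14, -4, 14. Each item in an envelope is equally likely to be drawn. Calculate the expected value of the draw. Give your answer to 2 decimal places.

8.61

E[X | Envelope I] = (-6 + 15 + 12 + 14)/4 = 35/4
E[X | Envelope II] = (6 + 11 + 14 − 4 + 14)/5 = 41/5
E[X] = (3/4)·35/4 + (1/4)·41/5 = 689/80 ≈ 8.61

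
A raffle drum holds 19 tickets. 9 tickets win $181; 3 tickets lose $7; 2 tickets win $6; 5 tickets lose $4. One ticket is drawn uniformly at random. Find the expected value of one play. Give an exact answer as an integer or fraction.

1600/19 dollars

E[payout] = (9/19)·181 + (3/19)·(-7) + (2/19)·6 + (5/19)·(-4) = 1600/19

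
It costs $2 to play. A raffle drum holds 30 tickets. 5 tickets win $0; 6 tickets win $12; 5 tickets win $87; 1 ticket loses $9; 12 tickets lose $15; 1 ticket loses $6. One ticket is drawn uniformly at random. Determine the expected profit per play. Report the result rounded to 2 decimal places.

$8.40

E[payout] = (5/30)·0 + (6/30)·12 + (5/30)·87 + (1/30)·(-9) + (12/30)·(-15) + (1/30)·(-6) = 52/5
Expected profit = 52/5 − 2 = 42/5 ≈ $8.40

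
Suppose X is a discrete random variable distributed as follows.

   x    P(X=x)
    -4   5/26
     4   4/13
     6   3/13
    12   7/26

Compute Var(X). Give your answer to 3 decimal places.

E[X] = (5/26)·(-4) + (4/13)·4 + (3/13)·6 + (7/26)·12 = 66/13
E[X²] = (5/26)·16 + (4/13)·16 + (3/13)·36 + (7/26)·144 = 716/13
Var(X) = 716/13 − (66/13)² = 4952/169 ≈ 29.302

29.302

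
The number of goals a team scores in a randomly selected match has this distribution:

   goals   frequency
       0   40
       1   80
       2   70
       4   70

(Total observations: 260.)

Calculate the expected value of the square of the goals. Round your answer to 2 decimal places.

Total = 260, so P(goals=0) = 40/260, etc.
E[X²] = (2/13)·0 + (4/13)·1 + (7/26)·4 + (7/26)·16
     = 74/13 ≈ 5.69

5.69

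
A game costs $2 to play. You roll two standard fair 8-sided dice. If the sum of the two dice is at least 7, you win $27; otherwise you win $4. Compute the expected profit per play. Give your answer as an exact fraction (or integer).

E[payout] = (15/64)·4 + (49/64)·27 = 1383/64
Expected profit = 1383/64 − 2 = 1255/64

1255/64 dollars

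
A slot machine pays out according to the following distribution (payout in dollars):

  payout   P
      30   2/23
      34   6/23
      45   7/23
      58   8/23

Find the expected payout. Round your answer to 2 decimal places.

$45.35

E[X] = (2/23)·30 + (6/23)·34 + (7/23)·45 + (8/23)·58
     = 1043/23 ≈ 45.35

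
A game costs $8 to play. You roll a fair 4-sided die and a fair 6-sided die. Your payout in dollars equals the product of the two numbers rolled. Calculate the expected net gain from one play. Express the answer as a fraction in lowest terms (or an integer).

3/4 dollars

Distribution of the product of the two numbers rolled: 1 w.p. 1/24, 2 w.p. 1/12, 3 w.p. 1/12, 4 w.p. 1/8, 5 w.p. 1/24, 6 w.p. 1/8, …
E[payout] = (1/24)·1 + (1/12)·2 + (1/12)·3 + (1/8)·4 + (1/24)·5 + (1/8)·6 + (1/12)·8 + (1/24)·9 + (1/24)·10 + (1/8)·12 + (1/24)·15 + (1/24)·16 + (1/24)·18 + (1/24)·20 + (1/24)·24 = 35/4
Expected profit = 35/4 − 8 = 3/4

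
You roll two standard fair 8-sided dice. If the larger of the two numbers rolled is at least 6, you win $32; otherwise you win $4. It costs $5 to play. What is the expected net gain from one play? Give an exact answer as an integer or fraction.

257/16 dollars

E[payout] = (25/64)·4 + (39/64)·32 = 337/16
Expected profit = 337/16 − 5 = 257/16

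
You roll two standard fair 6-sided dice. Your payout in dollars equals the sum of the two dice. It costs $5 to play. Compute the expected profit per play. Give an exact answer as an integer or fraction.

$2

Distribution of the sum of the two dice: 2 w.p. 1/36, 3 w.p. 1/18, 4 w.p. 1/12, 5 w.p. 1/9, 6 w.p. 5/36, 7 w.p. 1/6, …
E[payout] = (1/36)·2 + (1/18)·3 + (1/12)·4 + (1/9)·5 + (5/36)·6 + (1/6)·7 + (5/36)·8 + (1/9)·9 + (1/12)·10 + (1/18)·11 + (1/36)·12 = 7
Expected profit = 7 − 5 = 2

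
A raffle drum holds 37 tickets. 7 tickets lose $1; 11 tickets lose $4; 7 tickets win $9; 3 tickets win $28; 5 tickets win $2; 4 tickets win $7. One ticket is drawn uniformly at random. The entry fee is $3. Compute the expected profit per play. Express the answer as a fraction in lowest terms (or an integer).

23/37 dollars

E[payout] = (7/37)·(-1) + (11/37)·(-4) + (7/37)·9 + (3/37)·28 + (5/37)·2 + (4/37)·7 = 134/37
Expected profit = 134/37 − 3 = 23/37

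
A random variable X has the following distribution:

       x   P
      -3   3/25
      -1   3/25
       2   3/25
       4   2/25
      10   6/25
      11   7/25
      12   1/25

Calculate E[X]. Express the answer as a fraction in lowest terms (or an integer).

E[X] = (3/25)·(-3) + (3/25)·(-1) + (3/25)·2 + (2/25)·4 + (6/25)·10 + (7/25)·11 + (1/25)·12
     = 151/25

151/25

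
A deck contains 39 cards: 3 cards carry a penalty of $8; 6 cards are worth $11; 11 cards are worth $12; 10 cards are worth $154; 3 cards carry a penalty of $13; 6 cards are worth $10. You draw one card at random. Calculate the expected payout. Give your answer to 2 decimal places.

$44.49

E[payout] = (3/39)·(-8) + (6/39)·11 + (11/39)·12 + (10/39)·154 + (3/39)·(-13) + (6/39)·10 = 1735/39
≈ $44.49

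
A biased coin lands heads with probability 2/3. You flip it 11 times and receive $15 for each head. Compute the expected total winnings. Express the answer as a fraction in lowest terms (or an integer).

E[#heads] = 11·2/3 = 22/3 (linearity over flips).
E[winnings] = 15·22/3 = 110.

$110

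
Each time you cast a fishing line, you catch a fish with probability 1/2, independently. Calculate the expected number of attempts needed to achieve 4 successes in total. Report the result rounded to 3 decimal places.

8.000

By linearity (sum of 4 independent geometric waits), E[trials] = 4/p = 4/(1/2) = 8.
≈ 8.000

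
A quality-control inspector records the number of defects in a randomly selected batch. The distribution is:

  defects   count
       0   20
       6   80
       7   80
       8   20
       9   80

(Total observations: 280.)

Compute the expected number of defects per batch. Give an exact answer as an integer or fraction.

Total = 280, so P(defects=0) = 20/280, etc.
E[X] = (1/14)·0 + (2/7)·6 + (2/7)·7 + (1/14)·8 + (2/7)·9
     = 48/7

48/7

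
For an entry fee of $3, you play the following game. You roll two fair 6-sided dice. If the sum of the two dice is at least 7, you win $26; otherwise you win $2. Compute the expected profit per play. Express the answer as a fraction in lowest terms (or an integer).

$13

E[payout] = (5/12)·2 + (7/12)·26 = 16
Expected profit = 16 − 3 = 13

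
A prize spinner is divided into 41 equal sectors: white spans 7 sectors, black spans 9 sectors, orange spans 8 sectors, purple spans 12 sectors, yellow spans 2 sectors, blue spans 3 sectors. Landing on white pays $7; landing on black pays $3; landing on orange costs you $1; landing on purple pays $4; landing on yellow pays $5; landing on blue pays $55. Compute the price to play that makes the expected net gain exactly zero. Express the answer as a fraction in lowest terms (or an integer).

E[payout] = (7/41)·7 + (9/41)·3 + (8/41)·(-1) + (12/41)·4 + (2/41)·5 + (3/41)·55 = 291/41
Fair fee = E[payout] = 291/41

291/41 dollars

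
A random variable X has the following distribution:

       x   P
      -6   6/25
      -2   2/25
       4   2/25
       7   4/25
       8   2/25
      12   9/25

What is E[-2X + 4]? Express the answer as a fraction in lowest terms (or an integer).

-28/5

E[-2x+4] = (6/25)·16 + (2/25)·8 + (2/25)·(-4) + (4/25)·(-10) + (2/25)·(-12) + (9/25)·(-20)
     = -28/5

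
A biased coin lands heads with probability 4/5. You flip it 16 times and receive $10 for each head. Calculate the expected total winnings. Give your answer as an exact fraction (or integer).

$128

E[#heads] = 16·4/5 = 64/5 (linearity over flips).
E[winnings] = 10·64/5 = 128.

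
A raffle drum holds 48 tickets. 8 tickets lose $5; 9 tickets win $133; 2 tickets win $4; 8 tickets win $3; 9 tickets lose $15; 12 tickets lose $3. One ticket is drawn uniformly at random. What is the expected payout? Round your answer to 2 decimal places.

E[payout] = (8/48)·(-5) + (9/48)·133 + (2/48)·4 + (8/48)·3 + (9/48)·(-15) + (12/48)·(-3) = 509/24
≈ $21.21

$21.21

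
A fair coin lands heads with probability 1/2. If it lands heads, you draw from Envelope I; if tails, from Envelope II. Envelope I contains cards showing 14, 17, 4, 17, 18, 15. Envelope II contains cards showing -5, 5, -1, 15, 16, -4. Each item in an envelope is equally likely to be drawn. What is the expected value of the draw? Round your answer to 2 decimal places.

9.25

E[X | Envelope I] = (14 + 17 + 4 + 17 + 18 + 15)/6 = 85/6
E[X | Envelope II] = (-5 + 5 − 1 + 15 + 16 − 4)/6 = 13/3
E[X] = (1/2)·85/6 + (1/2)·13/3 = 37/4 ≈ 9.25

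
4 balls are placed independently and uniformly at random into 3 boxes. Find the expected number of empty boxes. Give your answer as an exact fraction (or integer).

16/27

Let Xⱼ=1 if box j is empty. P(Xⱼ=1) = ((3-1)/3)^4 = 16/81.
By linearity, E[#empty] = 3·16/81 = 16/27.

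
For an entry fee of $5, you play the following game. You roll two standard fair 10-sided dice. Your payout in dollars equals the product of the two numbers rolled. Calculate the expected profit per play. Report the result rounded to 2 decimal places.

Distribution of the product of the two numbers rolled: 1 w.p. 1/100, 2 w.p. 1/50, 3 w.p. 1/50, 4 w.p. 3/100, 5 w.p. 1/50, 6 w.p. 1/25, …
E[payout] = (1/100)·1 + (1/50)·2 + (1/50)·3 + (3/100)·4 + (1/50)·5 + (1/25)·6 + (1/50)·7 + (1/25)·8 + (3/100)·9 + (1/25)·10 + (1/25)·12 + (1/50)·14 + (1/50)·15 + (3/100)·16 + (1/25)·18 + (1/25)·20 + (1/50)·21 + (1/25)·24 + (1/100)·25 + (1/50)·27 + (1/50)·28 + (1/25)·30 + (1/50)·32 + (1/50)·35 + (3/100)·36 + (1/25)·40 + (1/50)·42 + (1/50)·45 + (1/50)·48 + (1/100)·49 + (1/50)·50 + (1/50)·54 + (1/50)·56 + (1/50)·60 + (1/50)·63 + (1/100)·64 + (1/50)·70 + (1/50)·72 + (1/50)·80 + (1/100)·81 + (1/50)·90 + (1/100)·100 = 121/4
Expected profit = 121/4 − 5 = 101/4 ≈ $25.25

$25.25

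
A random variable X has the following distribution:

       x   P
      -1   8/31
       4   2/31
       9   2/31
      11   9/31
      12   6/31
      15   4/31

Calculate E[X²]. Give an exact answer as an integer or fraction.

3055/31

E[X²] = (8/31)·1 + (2/31)·16 + (2/31)·81 + (9/31)·121 + (6/31)·144 + (4/31)·225
     = 3055/31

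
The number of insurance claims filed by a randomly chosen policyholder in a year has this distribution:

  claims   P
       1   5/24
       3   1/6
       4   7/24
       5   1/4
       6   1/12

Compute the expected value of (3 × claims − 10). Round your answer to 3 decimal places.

0.875

E[3x-10] = (5/24)·(-7) + (1/6)·(-1) + (7/24)·2 + (1/4)·5 + (1/12)·8
     = 7/8 ≈ 0.875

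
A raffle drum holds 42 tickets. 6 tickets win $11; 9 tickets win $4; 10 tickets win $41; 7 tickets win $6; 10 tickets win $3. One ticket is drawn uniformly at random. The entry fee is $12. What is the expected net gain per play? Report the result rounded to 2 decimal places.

$1.90

E[payout] = (6/42)·11 + (9/42)·4 + (10/42)·41 + (7/42)·6 + (10/42)·3 = 292/21
Expected profit = 292/21 − 12 = 40/21 ≈ $1.90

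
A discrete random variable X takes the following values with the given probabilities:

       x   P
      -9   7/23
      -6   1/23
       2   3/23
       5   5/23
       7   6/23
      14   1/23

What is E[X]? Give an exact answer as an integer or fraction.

18/23

E[X] = (7/23)·(-9) + (1/23)·(-6) + (3/23)·2 + (5/23)·5 + (6/23)·7 + (1/23)·14
     = 18/23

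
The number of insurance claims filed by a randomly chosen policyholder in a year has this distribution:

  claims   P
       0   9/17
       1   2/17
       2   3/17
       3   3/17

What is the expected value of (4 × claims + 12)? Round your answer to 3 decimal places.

16.000

E[4x+12] = (9/17)·12 + (2/17)·16 + (3/17)·20 + (3/17)·24
     = 16 ≈ 16.000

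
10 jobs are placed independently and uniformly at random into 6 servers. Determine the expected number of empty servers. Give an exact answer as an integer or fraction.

9765625/10077696

Let Xⱼ=1 if server j is empty. P(Xⱼ=1) = ((6-1)/6)^10 = 9765625/60466176.
By linearity, E[#empty] = 6·9765625/60466176 = 9765625/10077696.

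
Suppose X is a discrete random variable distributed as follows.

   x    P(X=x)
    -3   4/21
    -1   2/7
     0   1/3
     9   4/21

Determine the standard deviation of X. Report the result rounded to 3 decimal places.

E[X] = 6/7, E[X²] = 122/7
Var(X) = E[X²] − (E[X])² = 122/7 − 36/49 = 818/49
SD(X) = √(818/49) ≈ 4.086

4.086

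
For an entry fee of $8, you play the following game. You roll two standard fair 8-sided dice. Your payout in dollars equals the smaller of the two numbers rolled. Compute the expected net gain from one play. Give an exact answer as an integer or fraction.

Distribution of the smaller of the two numbers rolled: 1 w.p. 15/64, 2 w.p. 13/64, 3 w.p. 11/64, 4 w.p. 9/64, 5 w.p. 7/64, 6 w.p. 5/64, …
E[payout] = (15/64)·1 + (13/64)·2 + (11/64)·3 + (9/64)·4 + (7/64)·5 + (5/64)·6 + (3/64)·7 + (1/64)·8 = 51/16
Expected profit = 51/16 − 8 = -77/16

-77/16 dollars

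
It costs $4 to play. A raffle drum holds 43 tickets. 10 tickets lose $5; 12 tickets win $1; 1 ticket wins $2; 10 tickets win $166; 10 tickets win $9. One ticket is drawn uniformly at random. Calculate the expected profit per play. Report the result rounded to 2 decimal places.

$35.86

E[payout] = (10/43)·(-5) + (12/43)·1 + (1/43)·2 + (10/43)·166 + (10/43)·9 = 1714/43
Expected profit = 1714/43 − 4 = 1542/43 ≈ $35.86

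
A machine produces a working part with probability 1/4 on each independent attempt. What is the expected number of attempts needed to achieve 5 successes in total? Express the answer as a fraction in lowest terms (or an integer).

By linearity (sum of 5 independent geometric waits), E[trials] = 5/p = 5/(1/4) = 20.

20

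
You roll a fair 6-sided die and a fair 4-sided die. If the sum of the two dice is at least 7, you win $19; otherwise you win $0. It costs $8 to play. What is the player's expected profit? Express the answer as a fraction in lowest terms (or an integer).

-1/12 dollars

E[payout] = (7/12)·0 + (5/12)·19 = 95/12
Expected profit = 95/12 − 8 = -1/12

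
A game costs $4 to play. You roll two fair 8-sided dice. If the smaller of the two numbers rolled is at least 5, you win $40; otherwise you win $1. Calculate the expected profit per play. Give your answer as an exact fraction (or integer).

E[payout] = (3/4)·1 + (1/4)·40 = 43/4
Expected profit = 43/4 − 4 = 27/4

27/4 dollars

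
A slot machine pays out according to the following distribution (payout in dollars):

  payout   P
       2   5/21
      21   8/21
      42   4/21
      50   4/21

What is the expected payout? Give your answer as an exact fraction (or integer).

$26

E[X] = (5/21)·2 + (8/21)·21 + (4/21)·42 + (4/21)·50
     = 26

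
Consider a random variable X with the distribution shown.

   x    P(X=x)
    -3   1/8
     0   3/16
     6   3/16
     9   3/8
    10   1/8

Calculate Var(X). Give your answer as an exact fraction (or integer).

1399/64

E[X] = (1/8)·(-3) + (3/16)·0 + (3/16)·6 + (3/8)·9 + (1/8)·10 = 43/8
E[X²] = (1/8)·9 + (3/16)·0 + (3/16)·36 + (3/8)·81 + (1/8)·100 = 203/4
Var(X) = 203/4 − (43/8)² = 1399/64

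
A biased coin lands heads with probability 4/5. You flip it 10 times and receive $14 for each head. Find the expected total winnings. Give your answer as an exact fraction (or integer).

$112

E[#heads] = 10·4/5 = 8 (linearity over flips).
E[winnings] = 14·8 = 112.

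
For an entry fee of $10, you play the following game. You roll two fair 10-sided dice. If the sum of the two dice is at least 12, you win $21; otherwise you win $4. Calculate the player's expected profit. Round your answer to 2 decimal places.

$1.65

E[payout] = (11/20)·4 + (9/20)·21 = 233/20
Expected profit = 233/20 − 10 = 33/20 ≈ $1.65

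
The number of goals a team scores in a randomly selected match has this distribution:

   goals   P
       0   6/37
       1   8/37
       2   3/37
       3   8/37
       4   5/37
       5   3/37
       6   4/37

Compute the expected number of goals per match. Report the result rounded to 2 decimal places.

2.62

E[X] = (6/37)·0 + (8/37)·1 + (3/37)·2 + (8/37)·3 + (5/37)·4 + (3/37)·5 + (4/37)·6
     = 97/37 ≈ 2.62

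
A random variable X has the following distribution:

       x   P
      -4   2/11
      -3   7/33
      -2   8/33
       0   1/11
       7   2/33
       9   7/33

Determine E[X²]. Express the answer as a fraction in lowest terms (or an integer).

856/33

E[X²] = (2/11)·16 + (7/33)·9 + (8/33)·4 + (1/11)·0 + (2/33)·49 + (7/33)·81
     = 856/33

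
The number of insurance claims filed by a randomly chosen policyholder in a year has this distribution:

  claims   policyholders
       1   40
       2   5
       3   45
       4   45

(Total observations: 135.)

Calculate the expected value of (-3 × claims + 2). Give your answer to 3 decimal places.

Total = 135, so P(claims=1) = 40/135, etc.
E[-3x+2] = (8/27)·(-1) + (1/27)·(-4) + (1/3)·(-7) + (1/3)·(-10)
     = -55/9 ≈ -6.111

-6.111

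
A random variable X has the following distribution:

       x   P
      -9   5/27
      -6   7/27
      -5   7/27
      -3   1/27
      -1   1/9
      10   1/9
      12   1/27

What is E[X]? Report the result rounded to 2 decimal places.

E[X] = (5/27)·(-9) + (7/27)·(-6) + (7/27)·(-5) + (1/27)·(-3) + (1/9)·(-1) + (1/9)·10 + (1/27)·12
     = -86/27 ≈ -3.19

-3.19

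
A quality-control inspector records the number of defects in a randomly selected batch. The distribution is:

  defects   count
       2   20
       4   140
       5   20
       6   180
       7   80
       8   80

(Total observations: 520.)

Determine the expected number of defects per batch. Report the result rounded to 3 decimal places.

5.731

Total = 520, so P(defects=2) = 20/520, etc.
E[X] = (1/26)·2 + (7/26)·4 + (1/26)·5 + (9/26)·6 + (2/13)·7 + (2/13)·8
     = 149/26 ≈ 5.731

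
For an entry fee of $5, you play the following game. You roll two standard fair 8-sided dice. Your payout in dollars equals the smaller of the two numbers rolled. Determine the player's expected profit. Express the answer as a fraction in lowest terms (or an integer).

-29/16 dollars

Distribution of the smaller of the two numbers rolled: 1 w.p. 15/64, 2 w.p. 13/64, 3 w.p. 11/64, 4 w.p. 9/64, 5 w.p. 7/64, 6 w.p. 5/64, …
E[payout] = (15/64)·1 + (13/64)·2 + (11/64)·3 + (9/64)·4 + (7/64)·5 + (5/64)·6 + (3/64)·7 + (1/64)·8 = 51/16
Expected profit = 51/16 − 5 = -29/16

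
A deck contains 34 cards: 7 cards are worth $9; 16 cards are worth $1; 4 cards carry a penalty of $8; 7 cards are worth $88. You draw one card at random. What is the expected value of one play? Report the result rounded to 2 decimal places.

E[payout] = (7/34)·9 + (16/34)·1 + (4/34)·(-8) + (7/34)·88 = 39/2
≈ $19.50

$19.50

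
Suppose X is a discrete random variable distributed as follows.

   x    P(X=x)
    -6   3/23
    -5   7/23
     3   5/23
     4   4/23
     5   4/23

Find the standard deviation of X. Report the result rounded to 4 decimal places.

4.6243

E[X] = -2/23, E[X²] = 492/23
Var(X) = E[X²] − (E[X])² = 492/23 − 4/529 = 11312/529
SD(X) = √(11312/529) ≈ 4.6243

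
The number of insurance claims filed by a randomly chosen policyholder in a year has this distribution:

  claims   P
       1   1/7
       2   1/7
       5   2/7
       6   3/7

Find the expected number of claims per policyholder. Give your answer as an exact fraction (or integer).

31/7

E[X] = (1/7)·1 + (1/7)·2 + (2/7)·5 + (3/7)·6
     = 31/7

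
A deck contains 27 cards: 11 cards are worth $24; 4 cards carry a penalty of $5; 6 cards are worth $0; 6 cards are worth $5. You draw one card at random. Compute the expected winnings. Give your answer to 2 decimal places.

E[payout] = (11/27)·24 + (4/27)·(-5) + (6/27)·0 + (6/27)·5 = 274/27
≈ $10.15

$10.15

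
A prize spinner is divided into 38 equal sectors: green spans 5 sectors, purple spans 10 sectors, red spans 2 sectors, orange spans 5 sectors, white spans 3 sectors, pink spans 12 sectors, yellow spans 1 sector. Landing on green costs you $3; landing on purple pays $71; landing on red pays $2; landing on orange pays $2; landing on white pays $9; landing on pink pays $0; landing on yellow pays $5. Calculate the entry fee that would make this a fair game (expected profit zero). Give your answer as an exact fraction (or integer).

E[payout] = (5/38)·(-3) + (10/38)·71 + (2/38)·2 + (5/38)·2 + (3/38)·9 + (12/38)·0 + (1/38)·5 = 39/2
Fair fee = E[payout] = 39/2

39/2 dollars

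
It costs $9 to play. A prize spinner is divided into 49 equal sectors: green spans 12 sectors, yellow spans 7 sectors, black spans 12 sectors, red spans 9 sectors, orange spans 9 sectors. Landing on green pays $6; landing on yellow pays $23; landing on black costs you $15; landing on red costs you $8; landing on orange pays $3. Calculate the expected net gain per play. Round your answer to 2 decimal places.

-$8.84

E[payout] = (12/49)·6 + (7/49)·23 + (12/49)·(-15) + (9/49)·(-8) + (9/49)·3 = 8/49
Expected profit = 8/49 − 9 = -433/49 ≈ -$8.84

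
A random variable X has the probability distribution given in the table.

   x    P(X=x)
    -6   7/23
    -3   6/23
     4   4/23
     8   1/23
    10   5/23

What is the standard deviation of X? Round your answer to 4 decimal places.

6.3434

E[X] = 14/23, E[X²] = 934/23
Var(X) = E[X²] − (E[X])² = 934/23 − 196/529 = 21286/529
SD(X) = √(21286/529) ≈ 6.3434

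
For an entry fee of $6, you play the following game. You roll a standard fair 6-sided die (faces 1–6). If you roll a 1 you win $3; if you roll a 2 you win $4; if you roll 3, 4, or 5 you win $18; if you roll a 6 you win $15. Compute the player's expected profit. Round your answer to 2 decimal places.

$6.67

E[payout] = (1/6)·3 + (1/6)·4 + (1/6)·15 + (1/2)·18 = 38/3
Expected profit = 38/3 − 6 = 20/3 ≈ $6.67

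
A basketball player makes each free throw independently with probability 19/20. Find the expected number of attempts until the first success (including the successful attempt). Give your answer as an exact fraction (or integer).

For a geometric distribution, E[trials] = 1/p = 1/(19/20) = 20/19.

20/19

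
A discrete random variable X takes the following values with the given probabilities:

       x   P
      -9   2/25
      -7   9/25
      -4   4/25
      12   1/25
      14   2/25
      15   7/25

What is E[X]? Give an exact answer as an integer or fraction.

E[X] = (2/25)·(-9) + (9/25)·(-7) + (4/25)·(-4) + (1/25)·12 + (2/25)·14 + (7/25)·15
     = 48/25

48/25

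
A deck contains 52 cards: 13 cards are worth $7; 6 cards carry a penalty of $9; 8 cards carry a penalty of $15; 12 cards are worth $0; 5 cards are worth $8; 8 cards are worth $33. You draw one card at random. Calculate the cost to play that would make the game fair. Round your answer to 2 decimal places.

$4.25

E[payout] = (13/52)·7 + (6/52)·(-9) + (8/52)·(-15) + (12/52)·0 + (5/52)·8 + (8/52)·33 = 17/4
Fair fee = E[payout] = 17/4 ≈ $4.25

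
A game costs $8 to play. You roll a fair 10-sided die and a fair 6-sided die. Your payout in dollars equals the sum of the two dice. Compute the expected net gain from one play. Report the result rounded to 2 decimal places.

$1.00

Distribution of the sum of the two dice: 2 w.p. 1/60, 3 w.p. 1/30, 4 w.p. 1/20, 5 w.p. 1/15, 6 w.p. 1/12, 7 w.p. 1/10, …
E[payout] = (1/60)·2 + (1/30)·3 + (1/20)·4 + (1/15)·5 + (1/12)·6 + (1/10)·7 + (1/10)·8 + (1/10)·9 + (1/10)·10 + (1/10)·11 + (1/12)·12 + (1/15)·13 + (1/20)·14 + (1/30)·15 + (1/60)·16 = 9
Expected profit = 9 − 8 = 1 ≈ $1.00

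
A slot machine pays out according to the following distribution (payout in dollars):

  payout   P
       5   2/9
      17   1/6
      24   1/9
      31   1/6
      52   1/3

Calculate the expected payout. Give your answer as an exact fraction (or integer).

E[X] = (2/9)·5 + (1/6)·17 + (1/9)·24 + (1/6)·31 + (1/3)·52
     = 262/9

262/9 dollars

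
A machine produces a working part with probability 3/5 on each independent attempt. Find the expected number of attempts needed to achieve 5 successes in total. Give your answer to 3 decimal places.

8.333

By linearity (sum of 5 independent geometric waits), E[trials] = 5/p = 5/(3/5) = 25/3.
≈ 8.333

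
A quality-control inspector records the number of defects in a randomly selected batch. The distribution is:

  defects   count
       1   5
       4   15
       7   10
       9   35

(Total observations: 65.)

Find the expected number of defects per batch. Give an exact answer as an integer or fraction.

90/13

Total = 65, so P(defects=1) = 5/65, etc.
E[X] = (1/13)·1 + (3/13)·4 + (2/13)·7 + (7/13)·9
     = 90/13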